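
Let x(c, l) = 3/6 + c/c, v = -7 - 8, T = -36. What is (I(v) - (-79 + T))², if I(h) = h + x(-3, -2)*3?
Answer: 43681/4 ≈ 10920.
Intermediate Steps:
v = -15
x(c, l) = 3/2 (x(c, l) = 3*(⅙) + 1 = ½ + 1 = 3/2)
I(h) = 9/2 + h (I(h) = h + (3/2)*3 = h + 9/2 = 9/2 + h)
(I(v) - (-79 + T))² = ((9/2 - 15) - (-79 - 36))² = (-21/2 - 1*(-115))² = (-21/2 + 115)² = (209/2)² = 43681/4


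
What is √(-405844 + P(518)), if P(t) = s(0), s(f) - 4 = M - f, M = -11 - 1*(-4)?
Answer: I*√405847 ≈ 637.06*I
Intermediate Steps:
M = -7 (M = -11 + 4 = -7)
s(f) = -3 - f (s(f) = 4 + (-7 - f) = -3 - f)
P(t) = -3 (P(t) = -3 - 1*0 = -3 + 0 = -3)
√(-405844 + P(518)) = √(-405844 - 3) = √(-405847) = I*√405847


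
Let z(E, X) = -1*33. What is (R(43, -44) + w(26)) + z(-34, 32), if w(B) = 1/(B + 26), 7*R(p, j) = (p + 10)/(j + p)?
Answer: -14761/364 ≈ -40.552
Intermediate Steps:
z(E, X) = -33
R(p, j) = (10 + p)/(7*(j + p)) (R(p, j) = ((p + 10)/(j + p))/7 = ((10 + p)/(j + p))/7 = (10 + p)/(7*(j + p)))
w(B) = 1/(26 + B)
(R(43, -44) + w(26)) + z(-34, 32) = ((10 + 43)/(7*(-44 + 43)) + 1/(26 + 26)) - 33 = ((⅐)*53/(-1) + 1/52) - 33 = ((⅐)*(-1)*53 + 1/52) - 33 = (-53/7 + 1/52) - 33 = -2749/364 - 33 = -14761/364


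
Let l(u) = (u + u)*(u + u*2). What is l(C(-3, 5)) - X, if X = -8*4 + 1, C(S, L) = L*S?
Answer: 1381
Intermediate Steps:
l(u) = 6*u² (l(u) = (2*u)*(u + 2*u) = (2*u)*(3*u) = 6*u²)
X = -31 (X = -32 + 1 = -31)
l(C(-3, 5)) - X = 6*(5*(-3))² - 1*(-31) = 6*(-15)² + 31 = 6*225 + 31 = 1350 + 31 = 1381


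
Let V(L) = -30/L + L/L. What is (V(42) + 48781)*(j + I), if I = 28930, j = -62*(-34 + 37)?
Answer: 9815184936/7 ≈ 1.4022e+9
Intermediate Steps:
j = -186 (j = -62*3 = -186)
V(L) = 1 - 30/L (V(L) = -30/L + 1 = 1 - 30/L)
(V(42) + 48781)*(j + I) = ((-30 + 42)/42 + 48781)*(-186 + 28930) = ((1/42)*12 + 48781)*28744 = (2/7 + 48781)*28744 = (341469/7)*28744 = 9815184936/7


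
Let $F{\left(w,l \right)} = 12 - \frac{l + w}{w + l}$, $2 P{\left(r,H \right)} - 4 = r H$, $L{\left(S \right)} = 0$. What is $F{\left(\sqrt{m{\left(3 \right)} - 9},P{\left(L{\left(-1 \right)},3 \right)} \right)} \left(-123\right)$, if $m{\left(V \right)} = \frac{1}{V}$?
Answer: $-1353$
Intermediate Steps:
$P{\left(r,H \right)} = 2 + \frac{H r}{2}$ ($P{\left(r,H \right)} = 2 + \frac{r H}{2} = 2 + \frac{H r}{2}$)
$F{\left(w,l \right)} = 11$ ($F{\left(w,l \right)} = 12 - \frac{l + w}{l + w} = 12 - 1 = 11$)
$F{\left(\sqrt{m{\left(3 \right)} - 9},P{\left(L{\left(-1 \right)},3 \right)} \right)} \left(-123\right) = 11 \left(-123\right) = -1353$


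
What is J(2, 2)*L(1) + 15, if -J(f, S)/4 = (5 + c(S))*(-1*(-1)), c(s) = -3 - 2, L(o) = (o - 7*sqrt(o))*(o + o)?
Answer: 15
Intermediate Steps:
L(o) = 2*o*(o - 7*sqrt(o)) (L(o) = (o - 7*sqrt(o))*(2*o) = 2*o*(o - 7*sqrt(o)))
c(s) = -5
J(f, S) = 0 (J(f, S) = -4*(5 - 5)*(-1*(-1)) = -0 = -4*0 = 0)
J(2, 2)*L(1) + 15 = 0*(-14*1**(3/2) + 2*1**2) + 15 = 0*(-14*1 + 2*1) + 15 = 0*(-14 + 2) + 15 = 0*(-12) + 15 = 0 + 15 = 15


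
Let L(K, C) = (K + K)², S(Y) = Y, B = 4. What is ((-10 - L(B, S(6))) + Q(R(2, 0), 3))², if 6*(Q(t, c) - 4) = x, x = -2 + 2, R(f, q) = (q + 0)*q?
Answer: 4900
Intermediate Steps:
L(K, C) = 4*K² (L(K, C) = (2*K)² = 4*K²)
R(f, q) = q² (R(f, q) = q*q = q²)
x = 0
Q(t, c) = 4 (Q(t, c) = 4 + (⅙)*0 = 4 + 0 = 4)
((-10 - L(B, S(6))) + Q(R(2, 0), 3))² = ((-10 - 4*4²) + 4)² = ((-10 - 4*16) + 4)² = ((-10 - 1*64) + 4)² = ((-10 - 64) + 4)² = (-74 + 4)² = (-70)² = 4900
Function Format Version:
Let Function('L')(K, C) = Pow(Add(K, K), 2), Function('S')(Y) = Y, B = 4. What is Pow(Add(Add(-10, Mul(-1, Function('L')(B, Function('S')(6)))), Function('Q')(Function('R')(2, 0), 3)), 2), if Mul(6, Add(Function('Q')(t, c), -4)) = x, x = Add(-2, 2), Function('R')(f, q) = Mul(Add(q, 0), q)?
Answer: 4900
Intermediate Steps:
Function('L')(K, C) = Mul(4, Pow(K, 2)) (Function('L')(K, C) = Pow(Mul(2, K), 2) = Mul(4, Pow(K, 2)))
Function('R')(f, q) = Pow(q, 2) (Function('R')(f, q) = Mul(q, q) = Pow(q, 2))
x = 0
Function('Q')(t, c) = 4 (Function('Q')(t, c) = Add(4, Mul(Rational(1, 6), 0)) = Add(4, 0) = 4)
Pow(Add(Add(-10, Mul(-1, Function('L')(B, Function('S')(6)))), Function('Q')(Function('R')(2, 0), 3)), 2) = Pow(Add(Add(-10, Mul(-1, Mul(4, Pow(4, 2)))), 4), 2) = Pow(Add(Add(-10, Mul(-1, Mul(4, 16))), 4), 2) = Pow(Add(Add(-10, Mul(-1, 64)), 4), 2) = Pow(Add(Add(-10, -64), 4), 2) = Pow(Add(-74, 4), 2) = Pow(-70, 2) = 4900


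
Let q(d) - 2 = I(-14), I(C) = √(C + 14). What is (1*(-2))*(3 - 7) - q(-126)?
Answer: 6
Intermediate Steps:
I(C) = √(14 + C)
q(d) = 2 (q(d) = 2 + √(14 - 14) = 2 + √0 = 2 + 0 = 2)
(1*(-2))*(3 - 7) - q(-126) = (1*(-2))*(3 - 7) - 1*2 = -2*(-4) - 2 = 8 - 2 = 6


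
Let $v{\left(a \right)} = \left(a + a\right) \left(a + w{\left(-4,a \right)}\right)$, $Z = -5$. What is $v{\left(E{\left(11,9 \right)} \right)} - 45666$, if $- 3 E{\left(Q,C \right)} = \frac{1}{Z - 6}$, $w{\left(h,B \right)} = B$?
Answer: $- \frac{49730270}{1089} \approx -45666.0$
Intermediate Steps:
$E{\left(Q,C \right)} = \frac{1}{33}$ ($E{\left(Q,C \right)} = - \frac{1}{3 \left(-5 - 6\right)} = - \frac{1}{3 \left(-11\right)} = \left(- \frac{1}{3}\right) \left(- \frac{1}{11}\right) = \frac{1}{33}$)
$v{\left(a \right)} = 4 a^{2}$ ($v{\left(a \right)} = \left(a + a\right) \left(a + a\right) = 2 a 2 a = 4 a^{2}$)
$v{\left(E{\left(11,9 \right)} \right)} - 45666 = \frac{4}{1089} - 45666 = - \frac{49730270}{1089}$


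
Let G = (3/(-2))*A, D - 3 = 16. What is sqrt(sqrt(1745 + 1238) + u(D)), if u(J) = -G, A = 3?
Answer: sqrt(18 + 4*sqrt(2983))/2 ≈ 7.6888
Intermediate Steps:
D = 19 (D = 3 + 16 = 19)
G = -9/2 (G = (3/(-2))*3 = -1/2*3*3 = -3/2*3 = -9/2 ≈ -4.5000)
u(J) = 9/2 (u(J) = -1*(-9/2) = 9/2)
sqrt(sqrt(1745 + 1238) + u(D)) = sqrt(sqrt(1745 + 1238) + 9/2) = sqrt(sqrt(2983) + 9/2) = sqrt(9/2 + sqrt(2983))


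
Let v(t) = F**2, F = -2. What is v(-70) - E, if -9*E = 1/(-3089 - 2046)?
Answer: 184859/46215 ≈ 4.0000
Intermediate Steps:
E = 1/46215 (E = -1/(9*(-3089 - 2046)) = -1/9/(-5135) = -1/9*(-1/5135) = 1/46215 ≈ 2.1638e-5)
v(t) = 4 (v(t) = (-2)**2 = 4)
v(-70) - E = 4 - 1*1/46215 = 4 - 1/46215 = 184859/46215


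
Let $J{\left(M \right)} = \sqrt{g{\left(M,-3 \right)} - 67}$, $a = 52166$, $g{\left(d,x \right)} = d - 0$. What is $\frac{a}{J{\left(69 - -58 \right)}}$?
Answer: $\frac{26083 \sqrt{15}}{15} \approx 6734.6$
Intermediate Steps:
$g{\left(d,x \right)} = d$ ($g{\left(d,x \right)} = d + 0 = d$)
$J{\left(M \right)} = \sqrt{-67 + M}$ ($J{\left(M \right)} = \sqrt{M - 67} = \sqrt{-67 + M}$)
$\frac{a}{J{\left(69 - -58 \right)}} = \frac{52166}{\sqrt{-67 + \left(69 - -58\right)}} = \frac{52166}{\sqrt{-67 + \left(69 + 58\right)}} = \frac{52166}{\sqrt{-67 + 127}} = \frac{52166}{\sqrt{60}} = \frac{52166}{2 \sqrt{15}} = 52166 \frac{\sqrt{15}}{30} = \frac{26083 \sqrt{15}}{15}$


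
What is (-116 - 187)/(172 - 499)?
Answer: 101/109 ≈ 0.92661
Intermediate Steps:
(-116 - 187)/(172 - 499) = -303/(-327) = -303*(-1/327) = 101/109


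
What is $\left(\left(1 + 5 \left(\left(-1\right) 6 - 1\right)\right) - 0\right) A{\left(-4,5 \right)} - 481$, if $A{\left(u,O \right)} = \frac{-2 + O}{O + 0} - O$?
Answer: $- \frac{1657}{5} \approx -331.4$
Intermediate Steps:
$A{\left(u,O \right)} = - O + \frac{-2 + O}{O}$ ($A{\left(u,O \right)} = \frac{-2 + O}{O} - O = - O + \frac{-2 + O}{O}$)
$\left(\left(1 + 5 \left(\left(-1\right) 6 - 1\right)\right) - 0\right) A{\left(-4,5 \right)} - 481 = \left(\left(1 + 5 \left(\left(-1\right) 6 - 1\right)\right) - 0\right) \left(1 - 5 - \frac{2}{5}\right) - 481 = \left(\left(1 + 5 \left(-6 - 1\right)\right) + 0\right) \left(1 - 5 - \frac{2}{5}\right) - 481 = \left(\left(1 + 5 \left(-7\right)\right) + 0\right) \left(1 - 5 - \frac{2}{5}\right) - 481 = \left(\left(1 - 35\right) + 0\right) \left(- \frac{22}{5}\right) - 481 = \left(-34 + 0\right) \left(- \frac{22}{5}\right) - 481 = \left(-34\right) \left(- \frac{22}{5}\right) - 481 = \frac{748}{5} - 481 = - \frac{1657}{5}$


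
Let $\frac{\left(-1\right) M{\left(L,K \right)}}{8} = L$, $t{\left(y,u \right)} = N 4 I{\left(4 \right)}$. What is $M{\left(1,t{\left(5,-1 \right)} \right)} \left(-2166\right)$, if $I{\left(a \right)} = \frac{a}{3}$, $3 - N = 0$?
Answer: $17328$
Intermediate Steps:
$N = 3$ ($N = 3 - 0 = 3 + 0 = 3$)
$I{\left(a \right)} = \frac{a}{3}$ ($I{\left(a \right)} = a \frac{1}{3} = \frac{a}{3}$)
$t{\left(y,u \right)} = 16$ ($t{\left(y,u \right)} = 3 \cdot 4 \cdot \frac{1}{3} \cdot 4 = 12 \cdot \frac{4}{3} = 16$)
$M{\left(L,K \right)} = - 8 L$
$M{\left(1,t{\left(5,-1 \right)} \right)} \left(-2166\right) = \left(-8\right) 1 \left(-2166\right) = \left(-8\right) \left(-2166\right) = 17328$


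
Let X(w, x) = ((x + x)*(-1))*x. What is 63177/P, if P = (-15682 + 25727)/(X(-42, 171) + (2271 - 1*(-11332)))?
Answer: -2835320583/10045 ≈ -2.8226e+5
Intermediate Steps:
X(w, x) = -2*x**2 (X(w, x) = ((2*x)*(-1))*x = (-2*x)*x = -2*x**2)
P = -10045/44879 (P = (-15682 + 25727)/(-2*171**2 + (2271 - 1*(-11332))) = 10045/(-2*29241 + (2271 + 11332)) = 10045/(-58482 + 13603) = 10045/(-44879) = 10045*(-1/44879) = -10045/44879 ≈ -0.22382)
63177/P = 63177/(-10045/44879) = 63177*(-44879/10045) = -2835320583/10045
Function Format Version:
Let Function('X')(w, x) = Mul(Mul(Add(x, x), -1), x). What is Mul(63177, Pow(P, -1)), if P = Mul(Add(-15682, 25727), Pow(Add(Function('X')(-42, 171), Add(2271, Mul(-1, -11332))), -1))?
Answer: Rational(-2835320583, 10045) ≈ -2.8226e+5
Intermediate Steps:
Function('X')(w, x) = Mul(-2, Pow(x, 2)) (Function('X')(w, x) = Mul(Mul(Mul(2, x), -1), x) = Mul(Mul(-2, x), x) = Mul(-2, Pow(x, 2)))
P = Rational(-10045, 44879) (P = Mul(Add(-15682, 25727), Pow(Add(Mul(-2, Pow(171, 2)), Add(2271, Mul(-1, -11332))), -1)) = Mul(10045, Pow(Add(Mul(-2, 29241), Add(2271, 11332)), -1)) = Mul(10045, Pow(Add(-58482, 13603), -1)) = Mul(10045, Pow(-44879, -1)) = Mul(10045, Rational(-1, 44879)) = Rational(-10045, 44879) ≈ -0.22382)
Mul(63177, Pow(P, -1)) = Mul(63177, Pow(Rational(-10045, 44879), -1)) = Mul(63177, Rational(-44879, 10045)) = Rational(-2835320583, 10045)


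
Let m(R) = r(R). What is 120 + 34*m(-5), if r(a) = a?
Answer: -50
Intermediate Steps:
m(R) = R
120 + 34*m(-5) = 120 + 34*(-5) = 120 - 170 = -50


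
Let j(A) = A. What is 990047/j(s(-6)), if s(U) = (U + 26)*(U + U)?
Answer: -990047/240 ≈ -4125.2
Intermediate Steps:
s(U) = 2*U*(26 + U) (s(U) = (26 + U)*(2*U) = 2*U*(26 + U))
990047/j(s(-6)) = 990047/((2*(-6)*(26 - 6))) = 990047/((2*(-6)*20)) = 990047/(-240) = 990047*(-1/240) = -990047/240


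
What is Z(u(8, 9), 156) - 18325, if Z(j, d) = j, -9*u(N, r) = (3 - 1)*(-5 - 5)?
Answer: -164905/9 ≈ -18323.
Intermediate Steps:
u(N, r) = 20/9 (u(N, r) = -(3 - 1)*(-5 - 5)/9 = -2*(-10)/9 = -⅑*(-20) = 20/9)
Z(u(8, 9), 156) - 18325 = 20/9 - 18325 = -164905/9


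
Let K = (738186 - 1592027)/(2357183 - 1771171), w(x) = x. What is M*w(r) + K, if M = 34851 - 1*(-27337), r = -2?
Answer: -72886682353/586012 ≈ -1.2438e+5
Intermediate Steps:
M = 62188 (M = 34851 + 27337 = 62188)
K = -853841/586012 ≈ -1.4570
M*w(r) + K = 62188*(-2) - 853841/586012 = -124376 - 853841/586012 = -72886682353/586012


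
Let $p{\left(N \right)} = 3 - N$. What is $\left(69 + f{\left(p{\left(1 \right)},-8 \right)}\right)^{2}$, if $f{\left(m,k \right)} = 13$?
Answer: $6724$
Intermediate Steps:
$\left(69 + f{\left(p{\left(1 \right)},-8 \right)}\right)^{2} = \left(69 + 13\right)^{2} = 82^{2} = 6724$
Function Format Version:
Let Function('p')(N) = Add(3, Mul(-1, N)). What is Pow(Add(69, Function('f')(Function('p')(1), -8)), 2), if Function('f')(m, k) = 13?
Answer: 6724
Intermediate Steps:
Pow(Add(69, Function('f')(Function('p')(1), -8)), 2) = Pow(Add(69, 13), 2) = Pow(82, 2) = 6724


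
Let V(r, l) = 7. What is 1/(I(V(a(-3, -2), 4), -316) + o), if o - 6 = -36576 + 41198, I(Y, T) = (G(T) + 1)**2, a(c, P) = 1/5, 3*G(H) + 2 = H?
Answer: 1/15653 ≈ 6.3885e-5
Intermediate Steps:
G(H) = -2/3 + H/3
a(c, P) = 1/5
I(Y, T) = (1/3 + T/3)**2 (I(Y, T) = ((-2/3 + T/3) + 1)**2 = (1/3 + T/3)**2)
o = 4628 (o = 6 + (-36576 + 41198) = 6 + 4622 = 4628)
1/(I(V(a(-3, -2), 4), -316) + o) = 1/((1 - 316)**2/9 + 4628) = 1/((1/9)*(-315)**2 + 4628) = 1/((1/9)*99225 + 4628) = 1/(11025 + 4628) = 1/15653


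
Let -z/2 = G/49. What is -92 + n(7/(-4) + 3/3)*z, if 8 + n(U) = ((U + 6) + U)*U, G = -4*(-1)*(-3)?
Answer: -683/7 ≈ -97.571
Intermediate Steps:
G = -12 (G = 4*(-3) = -12)
n(U) = -8 + U*(6 + 2*U) (n(U) = -8 + ((U + 6) + U)*U = -8 + ((6 + U) + U)*U = -8 + (6 + 2*U)*U = -8 + U*(6 + 2*U))
z = 24/49 (z = -(-24)/49 = -2*(-12/49) = 24/49 ≈ 0.48980)
-92 + n(7/(-4) + 3/3)*z = -92 + (-8 + 2*(7/(-4) + 3/3)² + 6*(7/(-4) + 3/3))*(24/49) = -92 + (-8 + 2*(7*(-¼) + 3*(⅓))² + 6*(7*(-¼) + 3*(⅓)))*(24/49) = -92 + (-8 + 2*(-7/4 + 1)² + 6*(-7/4 + 1))*(24/49) = -92 + (-8 + 2*(-¾)² + 6*(-¾))*(24/49) = -92 + (-8 + 2*(9/16) - 9/2)*(24/49) = -92 + (-8 + 9/8 - 9/2)*(24/49) = -92 - 91/8*24/49 = -92 - 39/7 = -683/7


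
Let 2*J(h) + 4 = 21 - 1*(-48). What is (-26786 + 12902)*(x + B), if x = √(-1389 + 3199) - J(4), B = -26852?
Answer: 373264398 - 13884*√1810 ≈ 3.7267e+8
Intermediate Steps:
J(h) = 65/2 (J(h) = -2 + (21 - 1*(-48))/2 = -2 + (21 + 48)/2 = -2 + (½)*69 = -2 + 69/2 = 65/2)
x = -65/2 + √1810 (x = √(-1389 + 3199) - 1*65/2 = √1810 - 65/2 = -65/2 + √1810 ≈ 10.044)
(-26786 + 12902)*(x + B) = (-26786 + 12902)*((-65/2 + √1810) - 26852) = -13884*(-53769/2 + √1810) = 373264398 - 13884*√1810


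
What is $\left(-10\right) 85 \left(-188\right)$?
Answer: $159800$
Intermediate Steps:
$\left(-10\right) 85 \left(-188\right) = \left(-850\right) \left(-188\right) = 159800$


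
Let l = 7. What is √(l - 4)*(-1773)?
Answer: -1773*√3 ≈ -3070.9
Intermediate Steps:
√(l - 4)*(-1773) = √(7 - 4)*(-1773) = √3*(-1773) = -1773*√3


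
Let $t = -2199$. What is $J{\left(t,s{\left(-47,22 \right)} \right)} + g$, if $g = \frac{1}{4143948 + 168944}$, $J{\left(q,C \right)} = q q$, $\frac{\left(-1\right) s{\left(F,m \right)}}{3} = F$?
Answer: $\frac{20855424868093}{4312892} \approx 4.8356 \cdot 10^{6}$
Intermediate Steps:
$s{\left(F,m \right)} = - 3 F$
$J{\left(q,C \right)} = q^{2}$
$g = \frac{1}{4312892} \approx 2.3186 \cdot 10^{-7}$
$J{\left(t,s{\left(-47,22 \right)} \right)} + g = \left(-2199\right)^{2} + \frac{1}{4312892} = 4835601 + \frac{1}{4312892} = \frac{20855424868093}{4312892}$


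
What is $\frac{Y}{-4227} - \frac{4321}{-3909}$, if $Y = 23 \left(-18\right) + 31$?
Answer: $\frac{6587338}{5507781} \approx 1.196$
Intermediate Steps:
$Y = -383$ ($Y = -414 + 31 = -383$)
$\frac{Y}{-4227} - \frac{4321}{-3909} = - \frac{383}{-4227} - \frac{4321}{-3909} = \left(-383\right) \left(- \frac{1}{4227}\right) - - \frac{4321}{3909} = \frac{383}{4227} + \frac{4321}{3909} = \frac{6587338}{5507781}$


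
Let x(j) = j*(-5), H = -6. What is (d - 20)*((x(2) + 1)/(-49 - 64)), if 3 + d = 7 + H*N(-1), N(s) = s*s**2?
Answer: -90/113 ≈ -0.79646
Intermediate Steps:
N(s) = s**3
x(j) = -5*j
d = 10 (d = -3 + (7 - 6*(-1)**3) = -3 + (7 - 6*(-1)) = -3 + (7 + 6) = -3 + 13 = 10)
(d - 20)*((x(2) + 1)/(-49 - 64)) = (10 - 20)*((-5*2 + 1)/(-49 - 64)) = -10*(-10 + 1)/(-113) = -(-90)*(-1)/113 = -10*9/113 = -90/113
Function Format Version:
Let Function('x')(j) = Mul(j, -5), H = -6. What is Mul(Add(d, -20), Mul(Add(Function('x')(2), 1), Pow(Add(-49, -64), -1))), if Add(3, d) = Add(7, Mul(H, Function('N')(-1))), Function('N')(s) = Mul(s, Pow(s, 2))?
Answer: Rational(-90, 113) ≈ -0.79646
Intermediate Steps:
Function('N')(s) = Pow(s, 3)
Function('x')(j) = Mul(-5, j)
d = 10 (d = Add(-3, Add(7, Mul(-6, Pow(-1, 3)))) = Add(-3, Add(7, Mul(-6, -1))) = Add(-3, Add(7, 6)) = Add(-3, 13) = 10)
Mul(Add(d, -20), Mul(Add(Function('x')(2), 1), Pow(Add(-49, -64), -1))) = Mul(Add(10, -20), Mul(Add(Mul(-5, 2), 1), Pow(Add(-49, -64), -1))) = Mul(-10, Mul(Add(-10, 1), Pow(-113, -1))) = Mul(-10, Mul(-9, Rational(-1, 113))) = Mul(-10, Rational(9, 113)) = Rational(-90, 113)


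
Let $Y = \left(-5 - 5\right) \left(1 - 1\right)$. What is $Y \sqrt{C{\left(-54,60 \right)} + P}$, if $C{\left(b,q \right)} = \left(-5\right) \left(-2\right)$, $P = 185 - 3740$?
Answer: $0$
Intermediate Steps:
$P = -3555$
$C{\left(b,q \right)} = 10$
$Y = 0$ ($Y = \left(-10\right) 0 = 0$)
$Y \sqrt{C{\left(-54,60 \right)} + P} = 0 \sqrt{10 - 3555} = 0 \sqrt{-3545} = 0 i \sqrt{3545} = 0$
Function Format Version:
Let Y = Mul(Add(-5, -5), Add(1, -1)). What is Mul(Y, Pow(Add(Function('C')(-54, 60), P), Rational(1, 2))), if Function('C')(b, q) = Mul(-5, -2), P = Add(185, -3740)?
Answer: 0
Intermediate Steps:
P = -3555
Function('C')(b, q) = 10
Y = 0 (Y = Mul(-10, 0) = 0)
Mul(Y, Pow(Add(Function('C')(-54, 60), P), Rational(1, 2))) = Mul(0, Pow(Add(10, -3555), Rational(1, 2))) = Mul(0, Pow(-3545, Rational(1, 2))) = Mul(0, Mul(I, Pow(3545, Rational(1, 2)))) = 0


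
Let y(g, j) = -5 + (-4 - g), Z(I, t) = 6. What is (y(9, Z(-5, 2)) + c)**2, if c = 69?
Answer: 2601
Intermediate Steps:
y(g, j) = -9 - g
(y(9, Z(-5, 2)) + c)**2 = ((-9 - 1*9) + 69)**2 = ((-9 - 9) + 69)**2 = (-18 + 69)**2 = 51**2 = 2601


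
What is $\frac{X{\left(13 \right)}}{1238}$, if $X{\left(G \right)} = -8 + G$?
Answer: $\frac{5}{1238} \approx 0.0040388$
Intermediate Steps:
$\frac{X{\left(13 \right)}}{1238} = \frac{-8 + 13}{1238} = 5 \cdot \frac{1}{1238} = \frac{5}{1238}$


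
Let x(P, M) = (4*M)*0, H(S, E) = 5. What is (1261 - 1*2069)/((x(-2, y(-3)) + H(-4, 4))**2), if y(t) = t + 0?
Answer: -808/25 ≈ -32.320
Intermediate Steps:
y(t) = t
x(P, M) = 0
(1261 - 1*2069)/((x(-2, y(-3)) + H(-4, 4))**2) = (1261 - 1*2069)/((0 + 5)**2) = (1261 - 2069)/(5**2) = -808/25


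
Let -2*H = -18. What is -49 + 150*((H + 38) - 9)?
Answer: 5651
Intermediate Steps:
H = 9 (H = -½*(-18) = 9)
-49 + 150*((H + 38) - 9) = -49 + 150*((9 + 38) - 9) = -49 + 150*(47 - 9) = -49 + 150*38 = -49 + 5700 = 5651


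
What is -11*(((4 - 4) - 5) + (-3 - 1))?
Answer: 99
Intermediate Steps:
-11*(((4 - 4) - 5) + (-3 - 1)) = -11*((0 - 5) - 4) = -11*(-5 - 4) = -11*(-9) = 99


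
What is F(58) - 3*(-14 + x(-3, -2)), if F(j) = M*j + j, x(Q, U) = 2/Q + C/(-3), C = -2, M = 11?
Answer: 738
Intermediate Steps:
x(Q, U) = ⅔ + 2/Q (x(Q, U) = 2/Q - 2/(-3) = 2/Q - 2*(-⅓) = 2/Q + ⅔ = ⅔ + 2/Q)
F(j) = 12*j (F(j) = 11*j + j = 12*j)
F(58) - 3*(-14 + x(-3, -2)) = 12*58 - 3*(-14 + (⅔ + 2/(-3))) = 696 - 3*(-14 + (⅔ + 2*(-⅓))) = 696 - 3*(-14 + (⅔ - ⅔)) = 696 - 3*(-14 + 0) = 696 - 3*(-14) = 696 + 42 = 738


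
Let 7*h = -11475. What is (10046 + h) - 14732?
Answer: -44277/7 ≈ -6325.3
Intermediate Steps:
h = -11475/7 (h = (1/7)*(-11475) = -11475/7 ≈ -1639.3)
(10046 + h) - 14732 = (10046 - 11475/7) - 14732 = 58847/7 - 14732 = -44277/7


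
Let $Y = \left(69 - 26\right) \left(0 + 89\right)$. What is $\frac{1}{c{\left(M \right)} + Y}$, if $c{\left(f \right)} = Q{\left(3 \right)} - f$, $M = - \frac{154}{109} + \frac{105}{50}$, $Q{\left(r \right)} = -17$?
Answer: $\frac{1090}{4152151} \approx 0.00026251$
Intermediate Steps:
$M = \frac{749}{1090}$ ($M = \left(-154\right) \frac{1}{109} + 105 \cdot \frac{1}{50} = - \frac{154}{109} + \frac{21}{10} = \frac{749}{1090} \approx 0.68716$)
$c{\left(f \right)} = -17 - f$
$Y = 3827$ ($Y = \left(69 - 26\right) 89 = 43 \cdot 89 = 3827$)
$\frac{1}{c{\left(M \right)} + Y} = \frac{1}{\left(-17 - \frac{749}{1090}\right) + 3827} = \frac{1}{- \frac{19279}{1090} + 3827} = \frac{1}{\frac{4152151}{1090}} = \frac{1090}{4152151}$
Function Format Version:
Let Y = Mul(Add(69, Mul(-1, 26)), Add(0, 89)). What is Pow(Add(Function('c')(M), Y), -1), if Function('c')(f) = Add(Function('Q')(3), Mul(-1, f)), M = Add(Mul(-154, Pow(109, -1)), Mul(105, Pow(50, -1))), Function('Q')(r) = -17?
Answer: Rational(1090, 4152151) ≈ 0.00026251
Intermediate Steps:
M = Rational(749, 1090) (M = Add(Mul(-154, Rational(1, 109)), Mul(105, Rational(1, 50))) = Add(Rational(-154, 109), Rational(21, 10)) = Rational(749, 1090) ≈ 0.68716)
Function('c')(f) = Add(-17, Mul(-1, f))
Y = 3827 (Y = Mul(Add(69, -26), 89) = Mul(43, 89) = 3827)
Pow(Add(Function('c')(M), Y), -1) = Pow(Add(Add(-17, Mul(-1, Rational(749, 1090))), 3827), -1) = Pow(Add(Add(-17, Rational(-749, 1090)), 3827), -1) = Pow(Add(Rational(-19279, 1090), 3827), -1) = Pow(Rational(4152151, 1090), -1) = Rational(1090, 4152151)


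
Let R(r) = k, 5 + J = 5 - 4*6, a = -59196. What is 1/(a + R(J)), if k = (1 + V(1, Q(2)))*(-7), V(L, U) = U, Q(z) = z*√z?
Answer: -59203/3504994817 + 14*√2/3504994817 ≈ -1.6885e-5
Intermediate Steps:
Q(z) = z^(3/2)
J = -24 (J = -5 + (5 - 4*6) = -5 + (5 - 24) = -5 - 19 = -24)
k = -7 - 14*√2 (k = (1 + 2^(3/2))*(-7) = (1 + 2*√2)*(-7) = -7 - 14*√2 ≈ -26.799)
R(r) = -7 - 14*√2
1/(a + R(J)) = 1/(-59196 + (-7 - 14*√2)) = 1/(-59203 - 14*√2)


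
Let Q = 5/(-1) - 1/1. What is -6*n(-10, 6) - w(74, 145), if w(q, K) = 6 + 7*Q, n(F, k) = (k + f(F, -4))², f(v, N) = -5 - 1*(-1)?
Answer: 12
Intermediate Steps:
Q = -6 (Q = 5*(-1) - 1*1 = -5 - 1 = -6)
f(v, N) = -4 (f(v, N) = -5 + 1 = -4)
n(F, k) = (-4 + k)² (n(F, k) = (k - 4)² = (-4 + k)²)
w(q, K) = -36 (w(q, K) = 6 + 7*(-6) = 6 - 42 = -36)
-6*n(-10, 6) - w(74, 145) = -6*(-4 + 6)² - 1*(-36) = -6*2² + 36 = -6*4 + 36 = -24 + 36 = 12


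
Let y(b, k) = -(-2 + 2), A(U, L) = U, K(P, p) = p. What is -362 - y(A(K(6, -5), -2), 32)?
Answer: -362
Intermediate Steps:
y(b, k) = 0 (y(b, k) = -1*0 = 0)
-362 - y(A(K(6, -5), -2), 32) = -362 - 1*0 = -362 + 0 = -362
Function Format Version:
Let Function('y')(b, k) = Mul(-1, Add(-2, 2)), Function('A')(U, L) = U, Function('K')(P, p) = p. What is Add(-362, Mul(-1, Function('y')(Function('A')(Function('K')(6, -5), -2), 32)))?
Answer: -362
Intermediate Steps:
Function('y')(b, k) = 0 (Function('y')(b, k) = Mul(-1, 0) = 0)
Add(-362, Mul(-1, Function('y')(Function('A')(Function('K')(6, -5), -2), 32))) = Add(-362, Mul(-1, 0)) = Add(-362, 0) = -362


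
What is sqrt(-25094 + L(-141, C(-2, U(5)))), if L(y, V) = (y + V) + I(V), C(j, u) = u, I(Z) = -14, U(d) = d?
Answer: 2*I*sqrt(6311) ≈ 158.88*I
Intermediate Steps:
L(y, V) = -14 + V + y (L(y, V) = (y + V) - 14 = (V + y) - 14 = -14 + V + y)
sqrt(-25094 + L(-141, C(-2, U(5)))) = sqrt(-25094 + (-14 + 5 - 141)) = sqrt(-25094 - 150) = sqrt(-25244) = 2*I*sqrt(6311)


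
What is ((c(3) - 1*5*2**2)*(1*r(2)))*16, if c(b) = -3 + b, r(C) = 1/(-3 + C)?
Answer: 320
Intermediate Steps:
((c(3) - 1*5*2**2)*(1*r(2)))*16 = (((-3 + 3) - 1*5*2**2)*(1/(-3 + 2)))*16 = ((0 - 5*4)*(1/(-1)))*16 = ((0 - 20)*(1*(-1)))*16 = -20*(-1)*16 = 20*16 = 320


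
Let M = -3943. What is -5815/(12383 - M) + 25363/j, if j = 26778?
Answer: 21530189/36431469 ≈ 0.59098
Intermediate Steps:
-5815/(12383 - M) + 25363/j = -5815/(12383 - 1*(-3943)) + 25363/26778 = -5815/(12383 + 3943) + 25363*(1/26778) = -5815/16326 + 25363/26778 = 21530189/36431469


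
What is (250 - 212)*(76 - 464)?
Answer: -14744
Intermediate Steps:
(250 - 212)*(76 - 464) = 38*(-388) = -14744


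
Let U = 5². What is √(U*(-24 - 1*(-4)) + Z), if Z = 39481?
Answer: √38981 ≈ 197.44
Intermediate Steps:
U = 25
√(U*(-24 - 1*(-4)) + Z) = √(25*(-24 - 1*(-4)) + 39481) = √(25*(-24 + 4) + 39481) = √(25*(-20) + 39481) = √(-500 + 39481) = √38981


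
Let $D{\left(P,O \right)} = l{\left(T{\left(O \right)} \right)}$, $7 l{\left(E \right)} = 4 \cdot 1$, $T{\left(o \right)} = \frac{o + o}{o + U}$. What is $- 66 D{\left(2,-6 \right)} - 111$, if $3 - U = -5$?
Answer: $- \frac{1041}{7} \approx -148.71$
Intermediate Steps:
$U = 8$ ($U = 3 - -5 = 3 + 5 = 8$)
$T{\left(o \right)} = \frac{2 o}{8 + o}$ ($T{\left(o \right)} = \frac{o + o}{o + 8} = \frac{2 o}{8 + o}$)
$l{\left(E \right)} = \frac{4}{7}$ ($l{\left(E \right)} = \frac{4 \cdot 1}{7} = \frac{1}{7} \cdot 4 = \frac{4}{7}$)
$D{\left(P,O \right)} = \frac{4}{7}$
$- 66 D{\left(2,-6 \right)} - 111 = \left(-66\right) \frac{4}{7} - 111 = - \frac{264}{7} - 111 = - \frac{1041}{7}$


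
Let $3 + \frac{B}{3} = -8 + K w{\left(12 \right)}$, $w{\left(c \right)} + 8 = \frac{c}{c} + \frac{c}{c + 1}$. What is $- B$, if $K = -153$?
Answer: $- \frac{35832}{13} \approx -2756.3$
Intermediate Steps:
$w{\left(c \right)} = -7 + \frac{c}{1 + c}$ ($w{\left(c \right)} = -8 + \left(\frac{c}{c} + \frac{c}{c + 1}\right) = -8 + \left(1 + \frac{c}{1 + c}\right) = -7 + \frac{c}{1 + c}$)
$B = \frac{35832}{13}$ ($B = -9 + 3 \left(-8 - 153 \frac{-7 - 72}{1 + 12}\right) = -9 + 3 \left(-8 - 153 \frac{-7 - 72}{13}\right) = -9 + 3 \left(-8 - 153 \cdot \frac{1}{13} \left(-79\right)\right) = -9 + 3 \left(-8 - - \frac{12087}{13}\right) = -9 + 3 \left(-8 + \frac{12087}{13}\right) = -9 + 3 \cdot \frac{11983}{13} = -9 + \frac{35949}{13} = \frac{35832}{13} \approx 2756.3$)
$- B = \left(-1\right) \frac{35832}{13} = - \frac{35832}{13}$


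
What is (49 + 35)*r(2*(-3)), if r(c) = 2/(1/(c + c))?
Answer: -2016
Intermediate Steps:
r(c) = 4*c (r(c) = 2/(1/(2*c)) = 2/((1/(2*c))) = 2*(2*c) = 4*c)
(49 + 35)*r(2*(-3)) = (49 + 35)*(4*(2*(-3))) = 84*(4*(-6)) = 84*(-24) = -2016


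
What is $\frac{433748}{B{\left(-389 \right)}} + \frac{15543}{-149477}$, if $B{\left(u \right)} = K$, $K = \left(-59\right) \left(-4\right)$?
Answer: $\frac{16207920412}{8819143} \approx 1837.8$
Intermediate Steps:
$K = 236$
$B{\left(u \right)} = 236$
$\frac{433748}{B{\left(-389 \right)}} + \frac{15543}{-149477} = \frac{433748}{236} + \frac{15543}{-149477} = 433748 \cdot \frac{1}{236} + 15543 \left(- \frac{1}{149477}\right) = \frac{108437}{59} - \frac{15543}{149477} = \frac{16207920412}{8819143}$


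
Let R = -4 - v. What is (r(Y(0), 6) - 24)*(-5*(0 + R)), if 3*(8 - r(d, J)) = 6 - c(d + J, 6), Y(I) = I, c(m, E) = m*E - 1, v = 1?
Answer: -475/3 ≈ -158.33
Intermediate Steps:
c(m, E) = -1 + E*m (c(m, E) = E*m - 1 = -1 + E*m)
R = -5 (R = -4 - 1*1 = -4 - 1 = -5)
r(d, J) = 17/3 + 2*J + 2*d (r(d, J) = 8 - (6 - (-1 + 6*(d + J)))/3 = 8 - (6 - (-1 + 6*(J + d)))/3 = 8 - (6 - (-1 + (6*J + 6*d)))/3 = 8 - (6 - (-1 + 6*J + 6*d))/3 = 8 - (6 + (1 - 6*J - 6*d))/3 = 8 - (7 - 6*J - 6*d)/3 = 8 + (-7/3 + 2*J + 2*d) = 17/3 + 2*J + 2*d)
(r(Y(0), 6) - 24)*(-5*(0 + R)) = ((17/3 + 2*6 + 2*0) - 24)*(-5*(0 - 5)) = ((17/3 + 12 + 0) - 24)*(-5*(-5)) = (53/3 - 24)*25 = -19/3*25 = -475/3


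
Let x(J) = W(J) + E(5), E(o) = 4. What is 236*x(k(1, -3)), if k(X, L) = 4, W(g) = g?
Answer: 1888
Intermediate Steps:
x(J) = 4 + J (x(J) = J + 4 = 4 + J)
236*x(k(1, -3)) = 236*(4 + 4) = 236*8 = 1888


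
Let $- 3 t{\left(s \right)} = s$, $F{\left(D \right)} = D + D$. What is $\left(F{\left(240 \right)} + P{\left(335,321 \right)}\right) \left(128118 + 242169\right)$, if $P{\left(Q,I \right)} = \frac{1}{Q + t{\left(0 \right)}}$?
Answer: $\frac{59542519887}{335} \approx 1.7774 \cdot 10^{8}$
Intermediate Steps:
$F{\left(D \right)} = 2 D$
$t{\left(s \right)} = - \frac{s}{3}$
$P{\left(Q,I \right)} = \frac{1}{Q}$ ($P{\left(Q,I \right)} = \frac{1}{Q - 0} = \frac{1}{Q + 0} = \frac{1}{Q}$)
$\left(F{\left(240 \right)} + P{\left(335,321 \right)}\right) \left(128118 + 242169\right) = \left(2 \cdot 240 + \frac{1}{335}\right) \left(128118 + 242169\right) = \left(480 + \frac{1}{335}\right) 370287 = \frac{160801}{335} \cdot 370287 = \frac{59542519887}{335}$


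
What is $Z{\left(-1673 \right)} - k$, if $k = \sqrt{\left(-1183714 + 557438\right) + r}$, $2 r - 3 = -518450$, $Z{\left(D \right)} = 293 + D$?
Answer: $-1380 - \frac{i \sqrt{3541998}}{2} \approx -1380.0 - 941.01 i$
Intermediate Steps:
$r = - \frac{518447}{2}$ ($r = \frac{3}{2} + \frac{1}{2} \left(-518450\right) = \frac{3}{2} - 259225 = - \frac{518447}{2} \approx -2.5922 \cdot 10^{5}$)
$k = \frac{i \sqrt{3541998}}{2}$ ($k = \sqrt{\left(-1183714 + 557438\right) - \frac{518447}{2}} = \sqrt{-626276 - \frac{518447}{2}} = \sqrt{- \frac{1770999}{2}} = \frac{i \sqrt{3541998}}{2} \approx 941.01 i$)
$Z{\left(-1673 \right)} - k = \left(293 - 1673\right) - \frac{i \sqrt{3541998}}{2} = -1380 - \frac{i \sqrt{3541998}}{2}$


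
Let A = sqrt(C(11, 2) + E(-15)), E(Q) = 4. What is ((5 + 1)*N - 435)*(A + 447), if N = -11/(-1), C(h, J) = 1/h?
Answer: -164943 - 1107*sqrt(55)/11 ≈ -1.6569e+5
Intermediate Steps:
N = 11 (N = -11*(-1) = 11)
A = 3*sqrt(55)/11 (A = sqrt(1/11 + 4) = sqrt(45/11) = 3*sqrt(55)/11 ≈ 2.0226)
((5 + 1)*N - 435)*(A + 447) = ((5 + 1)*11 - 435)*(3*sqrt(55)/11 + 447) = (6*11 - 435)*(447 + 3*sqrt(55)/11) = (66 - 435)*(447 + 3*sqrt(55)/11) = -369*(447 + 3*sqrt(55)/11) = -164943 - 1107*sqrt(55)/11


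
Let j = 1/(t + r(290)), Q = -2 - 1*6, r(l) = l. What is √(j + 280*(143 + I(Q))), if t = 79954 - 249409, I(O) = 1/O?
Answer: 8*√17887733950265/169165 ≈ 200.01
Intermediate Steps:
Q = -8 (Q = -2 - 6 = -8)
t = -169455
j = -1/169165 (j = 1/(-169455 + 290) = 1/(-169165) = -1/169165 ≈ -5.9114e-6)
√(j + 280*(143 + I(Q))) = √(-1/169165 + 280*(143 + 1/(-8))) = √(-1/169165 + 280*(143 - ⅛)) = √(-1/169165 + 280*(1143/8)) = √(-1/169165 + 40005) = √(6767445824/169165) = 8*√17887733950265/169165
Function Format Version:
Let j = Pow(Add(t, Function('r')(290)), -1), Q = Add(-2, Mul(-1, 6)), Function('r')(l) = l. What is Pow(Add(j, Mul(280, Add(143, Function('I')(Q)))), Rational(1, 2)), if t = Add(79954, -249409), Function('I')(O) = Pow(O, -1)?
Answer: Mul(Rational(8, 169165), Pow(17887733950265, Rational(1, 2))) ≈ 200.01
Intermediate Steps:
Q = -8 (Q = Add(-2, -6) = -8)
t = -169455
j = Rational(-1, 169165) (j = Pow(Add(-169455, 290), -1) = Pow(-169165, -1) = Rational(-1, 169165) ≈ -5.9114e-6)
Pow(Add(j, Mul(280, Add(143, Function('I')(Q)))), Rational(1, 2)) = Pow(Add(Rational(-1, 169165), Mul(280, Add(143, Pow(-8, -1)))), Rational(1, 2)) = Pow(Add(Rational(-1, 169165), Mul(280, Add(143, Rational(-1, 8)))), Rational(1, 2)) = Pow(Add(Rational(-1, 169165), Mul(280, Rational(1143, 8))), Rational(1, 2)) = Pow(Add(Rational(-1, 169165), 40005), Rational(1, 2)) = Pow(Rational(6767445824, 169165), Rational(1, 2)) = Mul(Rational(8, 169165), Pow(17887733950265, Rational(1, 2)))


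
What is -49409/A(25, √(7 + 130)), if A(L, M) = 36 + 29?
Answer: -49409/65 ≈ -760.14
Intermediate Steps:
A(L, M) = 65
-49409/A(25, √(7 + 130)) = -49409/65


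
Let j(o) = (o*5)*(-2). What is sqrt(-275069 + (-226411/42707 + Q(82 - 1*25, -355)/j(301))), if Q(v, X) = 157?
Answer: I*sqrt(1893167595829645730)/2623430 ≈ 524.48*I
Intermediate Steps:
j(o) = -10*o (j(o) = (5*o)*(-2) = -10*o)
sqrt(-275069 + (-226411/42707 + Q(82 - 1*25, -355)/j(301))) = sqrt(-275069 + (-226411/42707 + 157/((-10*301)))) = sqrt(-275069 + (-226411*1/42707 + 157/(-3010))) = sqrt(-275069 + (-226411/42707 + 157*(-1/3010))) = sqrt(-275069 + (-226411/42707 - 157/3010)) = sqrt(-275069 - 14044941/2623430) = sqrt(-721638311611/2623430) = I*sqrt(1893167595829645730)/2623430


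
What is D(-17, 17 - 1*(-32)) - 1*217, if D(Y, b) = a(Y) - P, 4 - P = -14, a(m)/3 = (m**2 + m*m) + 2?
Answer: 1505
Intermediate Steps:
a(m) = 6 + 6*m**2 (a(m) = 3*((m**2 + m*m) + 2) = 3*((m**2 + m**2) + 2) = 3*(2*m**2 + 2) = 3*(2 + 2*m**2) = 6 + 6*m**2)
P = 18 (P = 4 - 1*(-14) = 4 + 14 = 18)
D(Y, b) = -12 + 6*Y**2 (D(Y, b) = (6 + 6*Y**2) - 1*18 = (6 + 6*Y**2) - 18 = -12 + 6*Y**2)
D(-17, 17 - 1*(-32)) - 1*217 = (-12 + 6*(-17)**2) - 1*217 = (-12 + 6*289) - 217 = (-12 + 1734) - 217 = 1722 - 217 = 1505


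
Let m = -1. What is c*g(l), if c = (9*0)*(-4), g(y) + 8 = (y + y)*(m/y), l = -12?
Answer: 0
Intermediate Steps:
g(y) = -10 (g(y) = -8 + (y + y)*(-1/y) = -8 + (2*y)*(-1/y) = -8 - 2 = -10)
c = 0 (c = 0*(-4) = 0)
c*g(l) = 0*(-10) = 0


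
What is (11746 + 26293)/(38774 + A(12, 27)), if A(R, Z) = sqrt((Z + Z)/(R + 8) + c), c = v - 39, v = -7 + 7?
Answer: 14749241860/15034231123 - 418429*I*sqrt(30)/15034231123 ≈ 0.98104 - 0.00015244*I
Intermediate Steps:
v = 0
c = -39 (c = 0 - 39 = -39)
A(R, Z) = sqrt(-39 + 2*Z/(8 + R)) (A(R, Z) = sqrt((Z + Z)/(R + 8) - 39) = sqrt((2*Z)/(8 + R) - 39) = sqrt(2*Z/(8 + R) - 39) = sqrt(-39 + 2*Z/(8 + R)))
(11746 + 26293)/(38774 + A(12, 27)) = (11746 + 26293)/(38774 + sqrt((-312 - 39*12 + 2*27)/(8 + 12))) = 38039/(38774 + sqrt((-312 - 468 + 54)/20)) = 38039/(38774 + sqrt((1/20)*(-726))) = 38039/(38774 + sqrt(-363/10)) = 38039/(38774 + 11*I*sqrt(30)/10)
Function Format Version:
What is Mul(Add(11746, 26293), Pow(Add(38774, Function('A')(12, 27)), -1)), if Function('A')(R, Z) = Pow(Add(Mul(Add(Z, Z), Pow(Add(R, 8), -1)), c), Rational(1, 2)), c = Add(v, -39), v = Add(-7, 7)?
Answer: Add(Rational(14749241860, 15034231123), Mul(Rational(-418429, 15034231123), I, Pow(30, Rational(1, 2)))) ≈ Add(0.98104, Mul(-0.00015244, I))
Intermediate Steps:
v = 0
c = -39 (c = Add(0, -39) = -39)
Function('A')(R, Z) = Pow(Add(-39, Mul(2, Z, Pow(Add(8, R), -1))), Rational(1, 2)) (Function('A')(R, Z) = Pow(Add(Mul(Add(Z, Z), Pow(Add(R, 8), -1)), -39), Rational(1, 2)) = Pow(Add(Mul(Mul(2, Z), Pow(Add(8, R), -1)), -39), Rational(1, 2)) = Pow(Add(Mul(2, Z, Pow(Add(8, R), -1)), -39), Rational(1, 2)) = Pow(Add(-39, Mul(2, Z, Pow(Add(8, R), -1))), Rational(1, 2)))
Mul(Add(11746, 26293), Pow(Add(38774, Function('A')(12, 27)), -1)) = Mul(Add(11746, 26293), Pow(Add(38774, Pow(Mul(Pow(Add(8, 12), -1), Add(-312, Mul(-39, 12), Mul(2, 27))), Rational(1, 2))), -1)) = Mul(38039, Pow(Add(38774, Pow(Mul(Pow(20, -1), Add(-312, -468, 54)), Rational(1, 2))), -1)) = Mul(38039, Pow(Add(38774, Pow(Mul(Rational(1, 20), -726), Rational(1, 2))), -1)) = Mul(38039, Pow(Add(38774, Pow(Rational(-363, 10), Rational(1, 2))), -1)) = Mul(38039, Pow(Add(38774, Mul(Rational(11, 10), I, Pow(30, Rational(1, 2)))), -1))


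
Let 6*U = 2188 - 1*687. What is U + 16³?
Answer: 26077/6 ≈ 4346.2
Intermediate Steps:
U = 1501/6 (U = (2188 - 1*687)/6 = (2188 - 687)/6 = (⅙)*1501 = 1501/6 ≈ 250.17)
U + 16³ = 1501/6 + 16³ = 1501/6 + 4096 = 26077/6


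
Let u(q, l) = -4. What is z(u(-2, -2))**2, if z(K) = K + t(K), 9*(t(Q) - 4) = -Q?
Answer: 16/81 ≈ 0.19753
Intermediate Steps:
t(Q) = 4 - Q/9 (t(Q) = 4 + (-Q)/9 = 4 - Q/9)
z(K) = 4 + 8*K/9 (z(K) = K + (4 - K/9) = 4 + 8*K/9)
z(u(-2, -2))**2 = (4 + (8/9)*(-4))**2 = (4 - 32/9)**2 = (4/9)**2 = 16/81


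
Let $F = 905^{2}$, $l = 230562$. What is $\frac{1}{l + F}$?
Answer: $\frac{1}{1049587} \approx 9.5276 \cdot 10^{-7}$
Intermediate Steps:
$F = 819025$
$\frac{1}{l + F} = \frac{1}{230562 + 819025} = \frac{1}{1049587}$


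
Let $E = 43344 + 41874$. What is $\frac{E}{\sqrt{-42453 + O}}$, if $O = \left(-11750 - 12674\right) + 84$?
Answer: $- \frac{85218 i \sqrt{66793}}{66793} \approx - 329.74 i$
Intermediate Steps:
$E = 85218$
$O = -24340$ ($O = -24424 + 84 = -24340$)
$\frac{E}{\sqrt{-42453 + O}} = \frac{85218}{\sqrt{-42453 - 24340}} = \frac{85218}{\sqrt{-66793}} = \frac{85218}{i \sqrt{66793}} = 85218 \left(- \frac{i \sqrt{66793}}{66793}\right) = - \frac{85218 i \sqrt{66793}}{66793}$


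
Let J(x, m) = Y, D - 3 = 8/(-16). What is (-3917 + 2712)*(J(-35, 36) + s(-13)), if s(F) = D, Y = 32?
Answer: -83145/2 ≈ -41573.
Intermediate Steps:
D = 5/2 (D = 3 + 8/(-16) = 3 + 8*(-1/16) = 3 - ½ = 5/2 ≈ 2.5000)
J(x, m) = 32
s(F) = 5/2
(-3917 + 2712)*(J(-35, 36) + s(-13)) = (-3917 + 2712)*(32 + 5/2) = -1205*69/2 = -83145/2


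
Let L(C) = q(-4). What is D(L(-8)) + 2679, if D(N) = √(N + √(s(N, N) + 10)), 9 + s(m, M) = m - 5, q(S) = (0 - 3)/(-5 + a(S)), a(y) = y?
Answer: 2679 + √(3 + 3*I*√33)/3 ≈ 2680.1 + 0.89731*I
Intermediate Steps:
q(S) = -3/(-5 + S) (q(S) = (0 - 3)/(-5 + S) = -3/(-5 + S))
s(m, M) = -14 + m (s(m, M) = -9 + (m - 5) = -9 + (-5 + m) = -14 + m)
L(C) = ⅓ (L(C) = -3/(-5 - 4) = -3/(-9) = -3*(-⅑) = ⅓)
D(N) = √(N + √(-4 + N)) (D(N) = √(N + √((-14 + N) + 10)) = √(N + √(-4 + N)))
D(L(-8)) + 2679 = √(⅓ + √(-4 + ⅓)) + 2679 = √(⅓ + √(-11/3)) + 2679 = √(⅓ + I*√33/3) + 2679 = 2679 + √(⅓ + I*√33/3)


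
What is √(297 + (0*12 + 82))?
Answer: √379 ≈ 19.468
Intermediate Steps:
√(297 + (0*12 + 82)) = √(297 + (0 + 82)) = √(297 + 82) = √379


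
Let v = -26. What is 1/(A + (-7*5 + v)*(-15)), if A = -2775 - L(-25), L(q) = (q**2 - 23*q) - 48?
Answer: -1/3012 ≈ -0.00033201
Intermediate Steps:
L(q) = -48 + q**2 - 23*q
A = -3927 (A = -2775 - (-48 + (-25)**2 - 23*(-25)) = -2775 - (-48 + 625 + 575) = -2775 - 1*1152 = -2775 - 1152 = -3927)
1/(A + (-7*5 + v)*(-15)) = 1/(-3927 + (-7*5 - 26)*(-15)) = 1/(-3927 + (-35 - 26)*(-15)) = 1/(-3927 - 61*(-15)) = 1/(-3927 + 915) = 1/(-3012) = -1/3012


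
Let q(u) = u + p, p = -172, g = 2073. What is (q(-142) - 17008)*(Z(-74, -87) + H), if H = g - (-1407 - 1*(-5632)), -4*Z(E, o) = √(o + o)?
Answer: 37276944 + 8661*I*√174/2 ≈ 3.7277e+7 + 57123.0*I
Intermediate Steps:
Z(E, o) = -√2*√o/4 (Z(E, o) = -√(o + o)/4 = -√2*√o/4)
H = -2152 (H = 2073 - (-1407 - 1*(-5632)) = 2073 - (-1407 + 5632) = 2073 - 1*4225 = 2073 - 4225 = -2152)
q(u) = -172 + u (q(u) = u - 172 = -172 + u)
(q(-142) - 17008)*(Z(-74, -87) + H) = ((-172 - 142) - 17008)*(-√2*√(-87)/4 - 2152) = (-314 - 17008)*(-√2*I*√87/4 - 2152) = -17322*(-I*√174/4 - 2152) = -17322*(-2152 - I*√174/4) = 37276944 + 8661*I*√174/2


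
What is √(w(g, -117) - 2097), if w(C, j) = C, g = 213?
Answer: 2*I*√471 ≈ 43.405*I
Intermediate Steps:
√(w(g, -117) - 2097) = √(213 - 2097) = √(-1884) = 2*I*√471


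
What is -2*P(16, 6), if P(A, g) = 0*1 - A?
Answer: 32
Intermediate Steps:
P(A, g) = -A (P(A, g) = 0 - A = -A)
-2*P(16, 6) = -(-2)*16 = -2*(-16) = 32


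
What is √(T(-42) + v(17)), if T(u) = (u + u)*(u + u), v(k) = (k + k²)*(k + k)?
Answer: 6*√485 ≈ 132.14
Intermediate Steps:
v(k) = 2*k*(k + k²) (v(k) = (k + k²)*(2*k) = 2*k*(k + k²))
T(u) = 4*u² (T(u) = (2*u)*(2*u) = 4*u²)
√(T(-42) + v(17)) = √(4*(-42)² + 2*17²*(1 + 17)) = √(4*1764 + 2*289*18) = √(7056 + 10404) = √17460 = 6*√485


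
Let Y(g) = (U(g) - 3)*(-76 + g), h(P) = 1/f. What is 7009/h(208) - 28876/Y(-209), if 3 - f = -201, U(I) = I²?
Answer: 8899463709578/6224115 ≈ 1.4298e+6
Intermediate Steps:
f = 204 (f = 3 - 1*(-201) = 3 + 201 = 204)
h(P) = 1/204
Y(g) = (-76 + g)*(-3 + g²) (Y(g) = (g² - 3)*(-76 + g) = (-3 + g²)*(-76 + g) = (-76 + g)*(-3 + g²))
7009/h(208) - 28876/Y(-209) = 7009/(1/204) - 28876/(228 + (-209)³ - 76*(-209)² - 3*(-209)) = 7009*204 - 28876/(228 - 9129329 - 76*43681 + 627) = 1429836 - 28876/(228 - 9129329 - 3319756 + 627) = 1429836 - 28876/(-12448230) = 1429836 - 28876*(-1/12448230) = 1429836 + 14438/6224115 = 8899463709578/6224115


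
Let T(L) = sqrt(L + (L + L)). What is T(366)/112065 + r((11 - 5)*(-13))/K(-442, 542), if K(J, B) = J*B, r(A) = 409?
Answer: -409/239564 + sqrt(122)/37355 ≈ -0.0014116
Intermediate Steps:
T(L) = sqrt(3)*sqrt(L) (T(L) = sqrt(L + 2*L) = sqrt(3*L) = sqrt(3)*sqrt(L))
K(J, B) = B*J
T(366)/112065 + r((11 - 5)*(-13))/K(-442, 542) = (sqrt(3)*sqrt(366))/112065 + 409/((542*(-442))) = (3*sqrt(122))*(1/112065) + 409/(-239564) = sqrt(122)/37355 + 409*(-1/239564) = sqrt(122)/37355 - 409/239564 = -409/239564 + sqrt(122)/37355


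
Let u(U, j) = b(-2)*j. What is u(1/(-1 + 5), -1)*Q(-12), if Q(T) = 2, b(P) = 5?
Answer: -10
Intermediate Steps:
u(U, j) = 5*j
u(1/(-1 + 5), -1)*Q(-12) = (5*(-1))*2 = -5*2 = -10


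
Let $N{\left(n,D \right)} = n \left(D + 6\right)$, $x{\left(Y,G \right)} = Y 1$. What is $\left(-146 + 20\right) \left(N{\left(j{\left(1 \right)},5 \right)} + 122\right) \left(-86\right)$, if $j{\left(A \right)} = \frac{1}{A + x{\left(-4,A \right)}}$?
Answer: $1282260$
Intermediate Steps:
$x{\left(Y,G \right)} = Y$
$j{\left(A \right)} = \frac{1}{-4 + A}$ ($j{\left(A \right)} = \frac{1}{A - 4} = \frac{1}{-4 + A}$)
$N{\left(n,D \right)} = n \left(6 + D\right)$
$\left(-146 + 20\right) \left(N{\left(j{\left(1 \right)},5 \right)} + 122\right) \left(-86\right) = \left(-146 + 20\right) \left(\frac{6 + 5}{-4 + 1} + 122\right) \left(-86\right) = - 126 \left(\frac{1}{-3} \cdot 11 + 122\right) \left(-86\right) = - 126 \left(\left(- \frac{1}{3}\right) 11 + 122\right) \left(-86\right) = - 126 \left(- \frac{11}{3} + 122\right) \left(-86\right) = \left(-126\right) \frac{355}{3} \left(-86\right) = \left(-14910\right) \left(-86\right) = 1282260$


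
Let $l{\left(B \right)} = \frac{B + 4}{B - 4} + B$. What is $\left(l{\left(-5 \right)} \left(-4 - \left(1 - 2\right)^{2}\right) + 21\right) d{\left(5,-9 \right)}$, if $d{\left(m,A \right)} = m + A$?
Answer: $- \frac{1636}{9} \approx -181.78$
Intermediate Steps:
$d{\left(m,A \right)} = A + m$
$l{\left(B \right)} = B + \frac{4 + B}{-4 + B}$ ($l{\left(B \right)} = \frac{4 + B}{-4 + B} + B = B + \frac{4 + B}{-4 + B}$)
$\left(l{\left(-5 \right)} \left(-4 - \left(1 - 2\right)^{2}\right) + 21\right) d{\left(5,-9 \right)} = \left(\frac{4 + \left(-5\right)^{2} - -15}{-4 - 5} \left(-4 - \left(1 - 2\right)^{2}\right) + 21\right) \left(-9 + 5\right) = \left(\frac{4 + 25 + 15}{-9} \left(-4 - \left(-1\right)^{2}\right) + 21\right) \left(-4\right) = \left(\left(- \frac{1}{9}\right) 44 \left(-4 - 1\right) + 21\right) \left(-4\right) = \left(- \frac{44 \left(-4 - 1\right)}{9} + 21\right) \left(-4\right) = \left(\left(- \frac{44}{9}\right) \left(-5\right) + 21\right) \left(-4\right) = \left(\frac{220}{9} + 21\right) \left(-4\right) = \frac{409}{9} \left(-4\right) = - \frac{1636}{9}$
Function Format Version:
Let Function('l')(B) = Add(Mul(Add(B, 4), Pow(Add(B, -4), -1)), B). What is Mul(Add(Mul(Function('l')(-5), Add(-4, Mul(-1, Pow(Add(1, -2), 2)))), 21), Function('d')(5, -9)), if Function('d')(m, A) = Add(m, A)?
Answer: Rational(-1636, 9) ≈ -181.78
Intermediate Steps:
Function('d')(m, A) = Add(A, m)
Function('l')(B) = Add(B, Mul(Pow(Add(-4, B), -1), Add(4, B))) (Function('l')(B) = Add(Mul(Add(4, B), Pow(Add(-4, B), -1)), B) = Add(Mul(Pow(Add(-4, B), -1), Add(4, B)), B) = Add(B, Mul(Pow(Add(-4, B), -1), Add(4, B))))
Mul(Add(Mul(Function('l')(-5), Add(-4, Mul(-1, Pow(Add(1, -2), 2)))), 21), Function('d')(5, -9)) = Mul(Add(Mul(Mul(Pow(Add(-4, -5), -1), Add(4, Pow(-5, 2), Mul(-3, -5))), Add(-4, Mul(-1, Pow(Add(1, -2), 2)))), 21), Add(-9, 5)) = Mul(Add(Mul(Mul(Pow(-9, -1), Add(4, 25, 15)), Add(-4, Mul(-1, Pow(-1, 2)))), 21), -4) = Mul(Add(Mul(Mul(Rational(-1, 9), 44), Add(-4, Mul(-1, 1))), 21), -4) = Mul(Add(Mul(Rational(-44, 9), Add(-4, -1)), 21), -4) = Mul(Add(Mul(Rational(-44, 9), -5), 21), -4) = Mul(Add(Rational(220, 9), 21), -4) = Mul(Rational(409, 9), -4) = Rational(-1636, 9)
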